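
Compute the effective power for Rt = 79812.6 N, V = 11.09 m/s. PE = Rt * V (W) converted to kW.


Formula: PE = Rt * V / 1000 (kW)
Step 1 — PE (W) = 79812.6 * 11.09 = 885121.734 W
Step 2 — PE (kW) = 885121.734 / 1000 ≈ 885.12 kW (5 s.f.)

885.12 kW


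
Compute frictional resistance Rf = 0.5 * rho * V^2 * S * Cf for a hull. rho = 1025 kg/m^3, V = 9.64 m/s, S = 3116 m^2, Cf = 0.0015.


Formula: Rf = 0.5 * rho * V^2 * S * Cf
Step 1 — V^2 = 9.64^2 = 92.9296
Step 2 — 0.5 * rho * V^2 = 0.5 * 1025 * 92.9296 = 47626.42
Step 3 — Rf = 47626.42 * 3116 * 0.0015 ≈ 222610 N (5 s.f.)

222610 N


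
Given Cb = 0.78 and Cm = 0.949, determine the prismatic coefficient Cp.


Formula: Cp = Cb / Cm
Substituting: Cp = 0.78 / 0.949
Result: Cp ≈ 0.82192 (5 s.f.)

0.82192


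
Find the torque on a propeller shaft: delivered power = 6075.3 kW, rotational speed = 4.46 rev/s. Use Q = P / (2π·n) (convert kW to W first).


Formula: Q = P_W / (2 * pi * n)
Step 1 — P_W = 6075.3 kW * 1000 = 6075300.0 W
Step 2 — 2 * pi * n = 2 * pi * 4.46 = 28.023006
Step 3 — Q = 6075300.0 / 28.023006 ≈ 216800 N·m (5 s.f.)

216800 N·m


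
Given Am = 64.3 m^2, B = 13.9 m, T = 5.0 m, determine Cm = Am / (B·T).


Formula: Cm = Am / (B * T)
Step 1 — B * T = 13.9 * 5.0 = 69.5 m^2
Step 2 — Cm = 64.3 / 69.5 ≈ 0.92518 (5 s.f.)

0.92518


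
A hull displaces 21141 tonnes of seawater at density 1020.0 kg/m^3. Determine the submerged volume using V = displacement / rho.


Formula: V = mass / rho
Step 1 — convert tonnes to kg: 21141 t * 1000 = 21141000 kg
Step 2 — V = 21141000 / 1020.0 ≈ 20726 m^3 (5 s.f.)

20726 m^3


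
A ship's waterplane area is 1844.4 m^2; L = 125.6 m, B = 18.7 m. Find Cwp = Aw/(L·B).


Formula: Cwp = Aw / (L * B)
Step 1 — L * B = 125.6 * 18.7 = 2348.72 m^2
Step 2 — Cwp = 1844.4 / 2348.72 ≈ 0.78528 (5 s.f.)

0.78528


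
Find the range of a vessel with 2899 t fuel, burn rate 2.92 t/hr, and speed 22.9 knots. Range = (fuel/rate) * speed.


Formula: endurance = fuel / rate; range = endurance * speed
Step 1 — endurance = 2899 / 2.92 = 992.8082 hours
Step 2 — range = 992.8082 * 22.9 ≈ 22735 nautical miles (5 s.f.)

22735 NM


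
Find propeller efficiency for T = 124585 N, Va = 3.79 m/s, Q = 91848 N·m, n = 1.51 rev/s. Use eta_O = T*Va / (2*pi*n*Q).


Formula: eta = T * Va / (2 * pi * n * Q)
Step 1 — numerator = T * Va = 124585 * 3.79 = 472177.15
Step 2 — 2 * pi * n = 2 * pi * 1.51 = 9.48761
Step 3 — denominator = 9.48761 * 91848 = 871418.0
Step 4 — eta = 472177.15 / 871418.0 ≈ 0.54185 (5 s.f.)

0.54185


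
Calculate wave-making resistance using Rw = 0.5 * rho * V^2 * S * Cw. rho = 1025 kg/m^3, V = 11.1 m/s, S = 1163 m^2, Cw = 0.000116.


Formula: Rw = 0.5 * rho * V^2 * S * Cw
Step 1 — V^2 = 11.1^2 = 123.21
Step 2 — 0.5 * rho * V^2 = 0.5 * 1025 * 123.21 = 63145.125
Step 3 — Rw = 63145.125 * 1163 * 0.000116 ≈ 8518.8 N (5 s.f.)

8518.8 N


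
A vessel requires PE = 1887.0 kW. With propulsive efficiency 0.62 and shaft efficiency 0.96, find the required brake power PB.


Formula: PB = PE / (eta_D * eta_S)
Step 1 — combined efficiency = eta_D * eta_S = 0.62 * 0.96 = 0.5952
Step 2 — PB = 1887.0 / 0.5952 ≈ 3170.4 kW (5 s.f.)

3170.4 kW


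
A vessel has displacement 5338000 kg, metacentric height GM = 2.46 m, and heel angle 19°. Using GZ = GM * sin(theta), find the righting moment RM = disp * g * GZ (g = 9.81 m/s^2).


Formula: GZ = GM * sin(theta); RM = disp * g * GZ
Step 1 — GZ = 2.46 * sin(19°) = 2.46 * 0.325568 = 0.800897 m
Step 2 — RM = 5338000 * 9.81 * 0.800897 ≈ 41940000 N·m (5 s.f.)

41940000 N·m


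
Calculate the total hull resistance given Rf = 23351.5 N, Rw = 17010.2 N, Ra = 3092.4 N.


Formula: Rt = Rf + Rw + Ra
Substituting: Rt = 23351.5 + 17010.2 + 3092.4
Result: Rt = 43454.1 N

43454.1 N


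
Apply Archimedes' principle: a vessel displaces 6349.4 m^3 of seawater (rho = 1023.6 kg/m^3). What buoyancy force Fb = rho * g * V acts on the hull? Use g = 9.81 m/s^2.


Formula: Fb = rho * g * V
Substituting: Fb = 1023.6 * 9.81 * 6349.4
Intermediate: 1023.6 * 9.81 = 10041.516
Result: Fb = 10041.516 * 6349.4 ≈ 63758000 N (5 s.f.)

63758000 N


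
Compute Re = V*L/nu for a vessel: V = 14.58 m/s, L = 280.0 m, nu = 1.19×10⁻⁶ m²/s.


Formula: Re = V * L / nu
Step 1 — V * L = 14.58 * 280.0 = 4082.4 m^2/s
Step 2 — Re = 4082.4 / 1.19e-6 = 3.43e+09

3.43e+09


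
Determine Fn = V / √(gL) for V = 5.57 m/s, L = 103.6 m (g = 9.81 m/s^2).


Formula: Fn = V / sqrt(g * L)
Step 1 — g * L = 9.81 * 103.6 = 1016.316
Step 2 — sqrt(g * L) = sqrt(1016.316) = 31.879711
Step 3 — Fn = 5.57 / 31.879711 ≈ 0.17472 (5 s.f.)

0.17472


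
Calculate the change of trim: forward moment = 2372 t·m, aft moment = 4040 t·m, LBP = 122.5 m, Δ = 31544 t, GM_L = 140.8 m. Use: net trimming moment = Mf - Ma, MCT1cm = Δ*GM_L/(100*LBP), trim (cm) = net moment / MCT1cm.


Formula: net trimming moment = Mf - Ma; MCT1cm = Δ*GM_L/(100*LBP); trim = net moment / MCT1cm
Step 1 — net trimming moment = 2372 - 4040 = -1668 t·m
Step 2 — MCT1cm = 31544 * 140.8 / (100 * 122.5) = 362.5629 t·m/cm
Step 3 — trim = -1668 / 362.5629 ≈ -4.6006 cm (5 s.f.)

-4.6006 cm


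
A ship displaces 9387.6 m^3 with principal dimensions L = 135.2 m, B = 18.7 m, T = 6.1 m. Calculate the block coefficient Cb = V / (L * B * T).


Formula: Cb = V / (L * B * T)
Step 1 — L * B * T = 135.2 * 18.7 * 6.1 = 15422.264 m^3
Step 2 — Cb = 9387.6 / 15422.264 ≈ 0.60870 (5 s.f.)

0.60870


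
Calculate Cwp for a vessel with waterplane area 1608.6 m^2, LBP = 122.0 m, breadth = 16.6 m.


Formula: Cwp = Aw / (L * B)
Step 1 — L * B = 122.0 * 16.6 = 2025.2 m^2
Step 2 — Cwp = 1608.6 / 2025.2 ≈ 0.79429 (5 s.f.)

0.79429


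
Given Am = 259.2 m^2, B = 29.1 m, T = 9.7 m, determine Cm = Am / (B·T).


Formula: Cm = Am / (B * T)
Step 1 — B * T = 29.1 * 9.7 = 282.27 m^2
Step 2 — Cm = 259.2 / 282.27 ≈ 0.91827 (5 s.f.)

0.91827


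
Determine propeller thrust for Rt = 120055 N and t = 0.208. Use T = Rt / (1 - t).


Formula: T = Rt / (1 - t)
Step 1 — (1 - t) = 1 - 0.208 = 0.792
Step 2 — T = 120055 / 0.792 ≈ 151580 N (5 s.f.)

151580 N


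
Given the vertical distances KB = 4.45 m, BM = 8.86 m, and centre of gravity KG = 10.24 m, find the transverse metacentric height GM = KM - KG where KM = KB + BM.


Formula: GM = KB + BM - KG
Step 1 — KM = KB + BM = 4.45 + 8.86 = 13.31 m
Step 2 — GM = KM - KG = 13.31 - 10.24 = 3.07 m

3.07 m


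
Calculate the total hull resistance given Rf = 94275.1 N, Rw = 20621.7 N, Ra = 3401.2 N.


Formula: Rt = Rf + Rw + Ra
Substituting: Rt = 94275.1 + 20621.7 + 3401.2
Result: Rt = 118298.0 N

118298.0 N


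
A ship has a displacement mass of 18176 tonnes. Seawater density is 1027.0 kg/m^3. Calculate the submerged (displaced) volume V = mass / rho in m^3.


Formula: V = mass / rho
Step 1 — convert tonnes to kg: 18176 t * 1000 = 18176000 kg
Step 2 — V = 18176000 / 1027.0 ≈ 17698 m^3 (5 s.f.)

17698 m^3


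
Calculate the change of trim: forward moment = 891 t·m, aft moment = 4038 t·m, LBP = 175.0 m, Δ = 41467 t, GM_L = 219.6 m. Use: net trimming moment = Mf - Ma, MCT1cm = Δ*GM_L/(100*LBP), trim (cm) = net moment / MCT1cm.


Formula: net trimming moment = Mf - Ma; MCT1cm = Δ*GM_L/(100*LBP); trim = net moment / MCT1cm
Step 1 — net trimming moment = 891 - 4038 = -3147 t·m
Step 2 — MCT1cm = 41467 * 219.6 / (100 * 175.0) = 520.3516 t·m/cm
Step 3 — trim = -3147 / 520.3516 ≈ -6.0478 cm (5 s.f.)

-6.0478 cm


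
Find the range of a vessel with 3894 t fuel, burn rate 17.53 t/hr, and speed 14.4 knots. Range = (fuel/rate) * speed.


Formula: endurance = fuel / rate; range = endurance * speed
Step 1 — endurance = 3894 / 17.53 = 222.1335 hours
Step 2 — range = 222.1335 * 14.4 ≈ 3198.7 nautical miles (5 s.f.)

3198.7 NM


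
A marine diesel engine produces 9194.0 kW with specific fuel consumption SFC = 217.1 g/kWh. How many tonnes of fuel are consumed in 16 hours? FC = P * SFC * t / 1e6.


Formula: FC (tonnes) = P * SFC * t / 1,000,000
Step 1 — P * SFC * t = 9194.0 * 217.1 * 16 = 31936278.4 g
Step 2 — FC (tonnes) = 31936278.4 / 1,000,000 ≈ 31.936 tonnes (5 s.f.)

31.936 tonnes


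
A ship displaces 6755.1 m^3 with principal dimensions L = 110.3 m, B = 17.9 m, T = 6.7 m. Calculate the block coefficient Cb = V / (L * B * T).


Formula: Cb = V / (L * B * T)
Step 1 — L * B * T = 110.3 * 17.9 * 6.7 = 13228.279 m^3
Step 2 — Cb = 6755.1 / 13228.279 ≈ 0.51066 (5 s.f.)

0.51066


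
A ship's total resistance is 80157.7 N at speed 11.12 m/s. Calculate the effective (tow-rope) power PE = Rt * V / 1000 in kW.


Formula: PE = Rt * V / 1000 (kW)
Step 1 — PE (W) = 80157.7 * 11.12 = 891353.624 W
Step 2 — PE (kW) = 891353.624 / 1000 ≈ 891.35 kW (5 s.f.)

891.35 kW


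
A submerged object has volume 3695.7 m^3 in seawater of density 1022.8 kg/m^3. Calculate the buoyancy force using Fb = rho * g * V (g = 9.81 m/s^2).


Formula: Fb = rho * g * V
Substituting: Fb = 1022.8 * 9.81 * 3695.7
Intermediate: 1022.8 * 9.81 = 10033.668
Result: Fb = 10033.668 * 3695.7 ≈ 37081000 N (5 s.f.)

37081000 N


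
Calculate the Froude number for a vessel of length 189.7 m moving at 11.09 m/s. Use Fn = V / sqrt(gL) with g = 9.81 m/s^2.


Formula: Fn = V / sqrt(g * L)
Step 1 — g * L = 9.81 * 189.7 = 1860.957
Step 2 — sqrt(g * L) = sqrt(1860.957) = 43.138811
Step 3 — Fn = 11.09 / 43.138811 ≈ 0.25708 (5 s.f.)

0.25708


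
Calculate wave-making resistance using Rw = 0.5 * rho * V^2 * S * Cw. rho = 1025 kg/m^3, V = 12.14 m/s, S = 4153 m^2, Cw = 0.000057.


Formula: Rw = 0.5 * rho * V^2 * S * Cw
Step 1 — V^2 = 12.14^2 = 147.3796
Step 2 — 0.5 * rho * V^2 = 0.5 * 1025 * 147.3796 = 75532.045
Step 3 — Rw = 75532.045 * 4153 * 0.000057 ≈ 17880 N (5 s.f.)

17880 N


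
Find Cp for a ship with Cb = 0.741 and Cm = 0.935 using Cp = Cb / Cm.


Formula: Cp = Cb / Cm
Substituting: Cp = 0.741 / 0.935
Result: Cp ≈ 0.79251 (5 s.f.)

0.79251


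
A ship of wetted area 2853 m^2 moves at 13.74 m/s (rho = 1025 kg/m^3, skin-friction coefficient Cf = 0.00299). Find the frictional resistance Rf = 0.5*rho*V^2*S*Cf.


Formula: Rf = 0.5 * rho * V^2 * S * Cf
Step 1 — V^2 = 13.74^2 = 188.7876
Step 2 — 0.5 * rho * V^2 = 0.5 * 1025 * 188.7876 = 96753.645
Step 3 — Rf = 96753.645 * 2853 * 0.00299 ≈ 825350 N (5 s.f.)

825350 N


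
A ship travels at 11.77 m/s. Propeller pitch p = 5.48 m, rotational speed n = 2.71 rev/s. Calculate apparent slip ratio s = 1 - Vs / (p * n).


Formula: s = 1 - Vs / (p * n)
Step 1 — p * n = 5.48 * 2.71 = 14.8508
Step 2 — Vs / (p*n) = 11.77 / 14.8508 = 0.79255 (6 d.p.)
Step 3 — s = 1 - 0.79255 = 0.20745

0.20745


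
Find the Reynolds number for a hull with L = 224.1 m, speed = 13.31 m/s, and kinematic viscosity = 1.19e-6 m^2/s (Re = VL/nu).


Formula: Re = V * L / nu
Step 1 — V * L = 13.31 * 224.1 = 2982.771 m^2/s
Step 2 — Re = 2982.771 / 1.19e-6 = 2.51e+09

2.51e+09


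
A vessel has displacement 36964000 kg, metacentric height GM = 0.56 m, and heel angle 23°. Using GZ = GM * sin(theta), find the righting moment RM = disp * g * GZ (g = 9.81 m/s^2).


Formula: GZ = GM * sin(theta); RM = disp * g * GZ
Step 1 — GZ = 0.56 * sin(23°) = 0.56 * 0.390731 = 0.218809 m
Step 2 — RM = 36964000 * 9.81 * 0.218809 ≈ 79344000 N·m (5 s.f.)

79344000 N·m


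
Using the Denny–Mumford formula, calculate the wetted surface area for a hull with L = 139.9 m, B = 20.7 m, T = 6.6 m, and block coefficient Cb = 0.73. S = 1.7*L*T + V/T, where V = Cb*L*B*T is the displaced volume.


Formula: S = 1.7*L*T + V/T with V = Cb*L*B*T, i.e. S = L * (1.7*T + Cb*B)
Step 1 — 1.7*T = 1.7 * 6.6 = 11.22 m
Step 2 — Cb*B = 0.73 * 20.7 = 15.111 m
Step 3 — 1.7*T + Cb*B = 11.22 + 15.111 = 26.331 m
Step 4 — S = 139.9 * 26.331 ≈ 3683.7 m^2 (5 s.f.)

3683.7 m^2


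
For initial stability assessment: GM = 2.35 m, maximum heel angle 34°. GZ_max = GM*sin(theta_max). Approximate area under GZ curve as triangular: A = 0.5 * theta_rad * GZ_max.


Formula: GZ_max = GM * sin(theta); Area = 0.5 * theta_rad * GZ_max
Step 1 — GZ_max = 2.35 * sin(34°) = 2.35 * 0.559193 = 1.314104 m
Step 2 — theta_rad = 34 * pi/180 = 0.593412 rad
Step 3 — Area = 0.5 * 0.593412 * 1.314104 ≈ 0.38990 m·rad (5 s.f.)

0.38990 m·rad


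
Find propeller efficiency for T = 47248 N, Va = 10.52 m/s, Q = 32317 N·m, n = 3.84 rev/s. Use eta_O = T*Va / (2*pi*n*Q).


Formula: eta = T * Va / (2 * pi * n * Q)
Step 1 — numerator = T * Va = 47248 * 10.52 = 497048.96
Step 2 — 2 * pi * n = 2 * pi * 3.84 = 24.127432
Step 3 — denominator = 24.127432 * 32317 = 779726.22
Step 4 — eta = 497048.96 / 779726.22 ≈ 0.63747 (5 s.f.)

0.63747


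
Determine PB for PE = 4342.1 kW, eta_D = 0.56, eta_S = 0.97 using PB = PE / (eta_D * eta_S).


Formula: PB = PE / (eta_D * eta_S)
Step 1 — combined efficiency = eta_D * eta_S = 0.56 * 0.97 = 0.5432
Step 2 — PB = 4342.1 / 0.5432 ≈ 7993.6 kW (5 s.f.)

7993.6 kW


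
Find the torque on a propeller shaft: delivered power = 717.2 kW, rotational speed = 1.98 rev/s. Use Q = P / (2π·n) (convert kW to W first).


Formula: Q = P_W / (2 * pi * n)
Step 1 — P_W = 717.2 kW * 1000 = 717200.0 W
Step 2 — 2 * pi * n = 2 * pi * 1.98 = 12.440707
Step 3 — Q = 717200.0 / 12.440707 ≈ 57649 N·m (5 s.f.)

57649 N·m


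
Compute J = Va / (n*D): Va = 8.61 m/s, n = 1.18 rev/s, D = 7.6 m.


Formula: J = Va / (n * D)
Step 1 — n * D = 1.18 * 7.6 = 8.968
Step 2 — J = 8.61 / 8.968 ≈ 0.96008 (5 s.f.)

0.96008


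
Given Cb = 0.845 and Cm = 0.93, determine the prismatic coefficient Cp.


Formula: Cp = Cb / Cm
Substituting: Cp = 0.845 / 0.93
Result: Cp ≈ 0.90860 (5 s.f.)

0.90860


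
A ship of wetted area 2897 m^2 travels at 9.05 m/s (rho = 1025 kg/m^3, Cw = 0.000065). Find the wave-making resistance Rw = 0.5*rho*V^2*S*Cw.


Formula: Rw = 0.5 * rho * V^2 * S * Cw
Step 1 — V^2 = 9.05^2 = 81.9025
Step 2 — 0.5 * rho * V^2 = 0.5 * 1025 * 81.9025 = 41975.03125
Step 3 — Rw = 41975.03125 * 2897 * 0.000065 ≈ 7904.1 N (5 s.f.)

7904.1 N


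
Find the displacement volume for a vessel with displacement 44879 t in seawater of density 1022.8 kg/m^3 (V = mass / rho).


Formula: V = mass / rho
Step 1 — convert tonnes to kg: 44879 t * 1000 = 44879000 kg
Step 2 — V = 44879000 / 1022.8 ≈ 43879 m^3 (5 s.f.)

43879 m^3


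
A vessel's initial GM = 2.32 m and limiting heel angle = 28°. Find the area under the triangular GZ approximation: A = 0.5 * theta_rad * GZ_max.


Formula: GZ_max = GM * sin(theta); Area = 0.5 * theta_rad * GZ_max
Step 1 — GZ_max = 2.32 * sin(28°) = 2.32 * 0.469472 = 1.089175 m
Step 2 — theta_rad = 28 * pi/180 = 0.488692 rad
Step 3 — Area = 0.5 * 0.488692 * 1.089175 ≈ 0.26614 m·rad (5 s.f.)

0.26614 m·rad


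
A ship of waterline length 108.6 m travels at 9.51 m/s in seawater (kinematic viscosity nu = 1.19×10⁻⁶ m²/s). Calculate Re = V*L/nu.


Formula: Re = V * L / nu
Step 1 — V * L = 9.51 * 108.6 = 1032.786 m^2/s
Step 2 — Re = 1032.786 / 1.19e-6 = 8.68e+08

8.68e+08


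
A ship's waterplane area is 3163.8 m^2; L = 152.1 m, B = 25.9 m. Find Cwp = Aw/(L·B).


Formula: Cwp = Aw / (L * B)
Step 1 — L * B = 152.1 * 25.9 = 3939.39 m^2
Step 2 — Cwp = 3163.8 / 3939.39 ≈ 0.80312 (5 s.f.)

0.80312


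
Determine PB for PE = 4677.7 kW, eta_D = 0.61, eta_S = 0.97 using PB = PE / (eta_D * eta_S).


Formula: PB = PE / (eta_D * eta_S)
Step 1 — combined efficiency = eta_D * eta_S = 0.61 * 0.97 = 0.5917
Step 2 — PB = 4677.7 / 0.5917 ≈ 7905.5 kW (5 s.f.)

7905.5 kW


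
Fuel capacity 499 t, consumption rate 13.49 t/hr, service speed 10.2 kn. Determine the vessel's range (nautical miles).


Formula: endurance = fuel / rate; range = endurance * speed
Step 1 — endurance = 499 / 13.49 = 36.9904 hours
Step 2 — range = 36.9904 * 10.2 ≈ 377.30 nautical miles (5 s.f.)

377.30 NM


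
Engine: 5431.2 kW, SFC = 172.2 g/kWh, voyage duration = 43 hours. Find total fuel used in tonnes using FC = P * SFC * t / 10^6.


Formula: FC (tonnes) = P * SFC * t / 1,000,000
Step 1 — P * SFC * t = 5431.2 * 172.2 * 43 = 40215863.52 g
Step 2 — FC (tonnes) = 40215863.52 / 1,000,000 ≈ 40.216 tonnes (5 s.f.)

40.216 tonnes


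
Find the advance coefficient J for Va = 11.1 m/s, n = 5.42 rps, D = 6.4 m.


Formula: J = Va / (n * D)
Step 1 — n * D = 5.42 * 6.4 = 34.688
Step 2 — J = 11.1 / 34.688 ≈ 0.32000 (5 s.f.)

0.32000


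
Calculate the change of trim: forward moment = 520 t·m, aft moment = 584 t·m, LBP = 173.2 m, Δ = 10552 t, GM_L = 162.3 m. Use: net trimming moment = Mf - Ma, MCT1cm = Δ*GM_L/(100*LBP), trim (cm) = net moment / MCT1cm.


Formula: net trimming moment = Mf - Ma; MCT1cm = Δ*GM_L/(100*LBP); trim = net moment / MCT1cm
Step 1 — net trimming moment = 520 - 584 = -64 t·m
Step 2 — MCT1cm = 10552 * 162.3 / (100 * 173.2) = 98.8793 t·m/cm
Step 3 — trim = -64 / 98.8793 ≈ -0.64725 cm (5 s.f.)

-0.64725 cm


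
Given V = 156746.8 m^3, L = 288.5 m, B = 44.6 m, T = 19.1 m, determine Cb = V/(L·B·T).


Formula: Cb = V / (L * B * T)
Step 1 — L * B * T = 288.5 * 44.6 * 19.1 = 245761.61 m^3
Step 2 — Cb = 156746.8 / 245761.61 ≈ 0.63780 (5 s.f.)

0.63780


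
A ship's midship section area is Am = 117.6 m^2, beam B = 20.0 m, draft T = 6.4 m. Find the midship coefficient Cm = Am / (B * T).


Formula: Cm = Am / (B * T)
Step 1 — B * T = 20.0 * 6.4 = 128.0 m^2
Step 2 — Cm = 117.6 / 128.0 ≈ 0.91875 (5 s.f.)

0.91875


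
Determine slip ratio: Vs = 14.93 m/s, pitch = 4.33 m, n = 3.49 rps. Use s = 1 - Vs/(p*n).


Formula: s = 1 - Vs / (p * n)
Step 1 — p * n = 4.33 * 3.49 = 15.1117
Step 2 — Vs / (p*n) = 14.93 / 15.1117 = 0.987976 (6 d.p.)
Step 3 — s = 1 - 0.987976 = 0.012024

0.012024


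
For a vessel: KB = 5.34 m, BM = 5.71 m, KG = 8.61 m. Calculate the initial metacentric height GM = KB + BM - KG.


Formula: GM = KB + BM - KG
Step 1 — KM = KB + BM = 5.34 + 5.71 = 11.05 m
Step 2 — GM = KM - KG = 11.05 - 8.61 = 2.44 m

2.44 m


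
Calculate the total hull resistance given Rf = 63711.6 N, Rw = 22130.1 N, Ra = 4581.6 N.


Formula: Rt = Rf + Rw + Ra
Substituting: Rt = 63711.6 + 22130.1 + 4581.6
Result: Rt = 90423.3 N

90423.3 N


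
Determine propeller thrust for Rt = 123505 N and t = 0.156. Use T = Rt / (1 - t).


Formula: T = Rt / (1 - t)
Step 1 — (1 - t) = 1 - 0.156 = 0.844
Step 2 — T = 123505 / 0.844 ≈ 146330 N (5 s.f.)

146330 N


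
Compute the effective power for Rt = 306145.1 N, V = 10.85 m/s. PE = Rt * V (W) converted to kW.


Formula: PE = Rt * V / 1000 (kW)
Step 1 — PE (W) = 306145.1 * 10.85 = 3321674.335 W
Step 2 — PE (kW) = 3321674.335 / 1000 ≈ 3321.7 kW (5 s.f.)

3321.7 kW


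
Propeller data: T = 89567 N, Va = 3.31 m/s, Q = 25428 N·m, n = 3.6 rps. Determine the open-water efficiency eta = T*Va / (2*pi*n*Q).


Formula: eta = T * Va / (2 * pi * n * Q)
Step 1 — numerator = T * Va = 89567 * 3.31 = 296466.77
Step 2 — 2 * pi * n = 2 * pi * 3.6 = 22.619467
Step 3 — denominator = 22.619467 * 25428 = 575167.81
Step 4 — eta = 296466.77 / 575167.81 ≈ 0.51544 (5 s.f.)

0.51544


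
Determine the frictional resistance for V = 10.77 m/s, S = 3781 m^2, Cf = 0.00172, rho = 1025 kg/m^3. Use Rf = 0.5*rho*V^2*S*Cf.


Formula: Rf = 0.5 * rho * V^2 * S * Cf
Step 1 — V^2 = 10.77^2 = 115.9929
Step 2 — 0.5 * rho * V^2 = 0.5 * 1025 * 115.9929 = 59446.36125
Step 3 — Rf = 59446.36125 * 3781 * 0.00172 ≈ 386600 N (5 s.f.)

386600 N


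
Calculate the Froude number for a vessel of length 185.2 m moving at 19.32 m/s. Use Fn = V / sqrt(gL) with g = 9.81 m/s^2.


Formula: Fn = V / sqrt(g * L)
Step 1 — g * L = 9.81 * 185.2 = 1816.812
Step 2 — sqrt(g * L) = sqrt(1816.812) = 42.624078
Step 3 — Fn = 19.32 / 42.624078 ≈ 0.45326 (5 s.f.)

0.45326


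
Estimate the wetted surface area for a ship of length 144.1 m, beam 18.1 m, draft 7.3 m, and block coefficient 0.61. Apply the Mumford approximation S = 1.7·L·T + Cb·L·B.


Formula: S = 1.7*L*T + V/T with V = Cb*L*B*T, i.e. S = L * (1.7*T + Cb*B)
Step 1 — 1.7*T = 1.7 * 7.3 = 12.41 m
Step 2 — Cb*B = 0.61 * 18.1 = 11.041 m
Step 3 — 1.7*T + Cb*B = 12.41 + 11.041 = 23.451 m
Step 4 — S = 144.1 * 23.451 ≈ 3379.3 m^2 (5 s.f.)

3379.3 m^2


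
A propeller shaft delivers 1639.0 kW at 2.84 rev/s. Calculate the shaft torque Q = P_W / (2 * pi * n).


Formula: Q = P_W / (2 * pi * n)
Step 1 — P_W = 1639.0 kW * 1000 = 1639000.0 W
Step 2 — 2 * pi * n = 2 * pi * 2.84 = 17.844246
Step 3 — Q = 1639000.0 / 17.844246 ≈ 91850 N·m (5 s.f.)

91850 N·m


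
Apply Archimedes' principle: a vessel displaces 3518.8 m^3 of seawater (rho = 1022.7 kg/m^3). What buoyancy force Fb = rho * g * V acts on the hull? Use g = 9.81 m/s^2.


Formula: Fb = rho * g * V
Substituting: Fb = 1022.7 * 9.81 * 3518.8
Intermediate: 1022.7 * 9.81 = 10032.687
Result: Fb = 10032.687 * 3518.8 ≈ 35303000 N (5 s.f.)

35303000 N


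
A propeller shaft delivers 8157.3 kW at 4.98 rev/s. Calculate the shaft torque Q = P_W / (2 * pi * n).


Formula: Q = P_W / (2 * pi * n)
Step 1 — P_W = 8157.3 kW * 1000 = 8157300.0 W
Step 2 — 2 * pi * n = 2 * pi * 4.98 = 31.290263
Step 3 — Q = 8157300.0 / 31.290263 ≈ 260700 N·m (5 s.f.)

260700 N·m


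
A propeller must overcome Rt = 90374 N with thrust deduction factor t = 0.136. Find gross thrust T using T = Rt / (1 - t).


Formula: T = Rt / (1 - t)
Step 1 — (1 - t) = 1 - 0.136 = 0.864
Step 2 — T = 90374 / 0.864 ≈ 104600 N (5 s.f.)

104600 N


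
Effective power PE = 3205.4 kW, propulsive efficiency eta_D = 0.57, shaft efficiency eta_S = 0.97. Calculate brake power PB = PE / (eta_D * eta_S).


Formula: PB = PE / (eta_D * eta_S)
Step 1 — combined efficiency = eta_D * eta_S = 0.57 * 0.97 = 0.5529
Step 2 — PB = 3205.4 / 0.5529 ≈ 5797.4 kW (5 s.f.)

5797.4 kW


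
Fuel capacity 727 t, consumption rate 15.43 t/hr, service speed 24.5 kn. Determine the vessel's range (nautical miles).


Formula: endurance = fuel / rate; range = endurance * speed
Step 1 — endurance = 727 / 15.43 = 47.116 hours
Step 2 — range = 47.116 * 24.5 ≈ 1154.3 nautical miles (5 s.f.)

1154.3 NM


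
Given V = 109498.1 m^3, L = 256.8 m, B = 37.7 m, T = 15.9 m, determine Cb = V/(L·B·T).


Formula: Cb = V / (L * B * T)
Step 1 — L * B * T = 256.8 * 37.7 * 15.9 = 153933.624 m^3
Step 2 — Cb = 109498.1 / 153933.624 ≈ 0.71133 (5 s.f.)

0.71133


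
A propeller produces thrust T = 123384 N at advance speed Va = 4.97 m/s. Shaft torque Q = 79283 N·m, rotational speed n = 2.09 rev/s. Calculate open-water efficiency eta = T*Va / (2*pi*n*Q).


Formula: eta = T * Va / (2 * pi * n * Q)
Step 1 — numerator = T * Va = 123384 * 4.97 = 613218.48
Step 2 — 2 * pi * n = 2 * pi * 2.09 = 13.131857
Step 3 — denominator = 13.131857 * 79283 = 1041133.02
Step 4 — eta = 613218.48 / 1041133.02 ≈ 0.58899 (5 s.f.)

0.58899


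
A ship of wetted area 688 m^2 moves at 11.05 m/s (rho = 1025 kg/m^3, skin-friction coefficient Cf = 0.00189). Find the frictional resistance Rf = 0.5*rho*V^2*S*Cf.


Formula: Rf = 0.5 * rho * V^2 * S * Cf
Step 1 — V^2 = 11.05^2 = 122.1025
Step 2 — 0.5 * rho * V^2 = 0.5 * 1025 * 122.1025 = 62577.53125
Step 3 — Rf = 62577.53125 * 688 * 0.00189 ≈ 81371 N (5 s.f.)

81371 N


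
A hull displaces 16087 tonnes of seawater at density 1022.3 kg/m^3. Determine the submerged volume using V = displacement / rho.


Formula: V = mass / rho
Step 1 — convert tonnes to kg: 16087 t * 1000 = 16087000 kg
Step 2 — V = 16087000 / 1022.3 ≈ 15736 m^3 (5 s.f.)

15736 m^3


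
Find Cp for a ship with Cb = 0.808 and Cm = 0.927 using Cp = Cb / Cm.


Formula: Cp = Cb / Cm
Substituting: Cp = 0.808 / 0.927
Result: Cp ≈ 0.87163 (5 s.f.)

0.87163


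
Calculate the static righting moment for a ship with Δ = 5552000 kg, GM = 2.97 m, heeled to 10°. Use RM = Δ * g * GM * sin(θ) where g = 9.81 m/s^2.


Formula: GZ = GM * sin(theta); RM = disp * g * GZ
Step 1 — GZ = 2.97 * sin(10°) = 2.97 * 0.173648 = 0.515735 m
Step 2 — RM = 5552000 * 9.81 * 0.515735 ≈ 28090000 N·m (5 s.f.)

28090000 N·m


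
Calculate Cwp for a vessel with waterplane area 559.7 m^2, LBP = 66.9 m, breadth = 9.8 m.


Formula: Cwp = Aw / (L * B)
Step 1 — L * B = 66.9 * 9.8 = 655.62 m^2
Step 2 — Cwp = 559.7 / 655.62 ≈ 0.85370 (5 s.f.)

0.85370


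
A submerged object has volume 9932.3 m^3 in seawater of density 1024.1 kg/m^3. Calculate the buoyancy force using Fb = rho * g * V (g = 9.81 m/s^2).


Formula: Fb = rho * g * V
Substituting: Fb = 1024.1 * 9.81 * 9932.3
Intermediate: 1024.1 * 9.81 = 10046.421
Result: Fb = 10046.421 * 9932.3 ≈ 99784000 N (5 s.f.)

99784000 N


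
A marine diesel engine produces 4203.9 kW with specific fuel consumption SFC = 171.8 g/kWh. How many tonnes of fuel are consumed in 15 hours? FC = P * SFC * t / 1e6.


Formula: FC (tonnes) = P * SFC * t / 1,000,000
Step 1 — P * SFC * t = 4203.9 * 171.8 * 15 = 10833450.3 g
Step 2 — FC (tonnes) = 10833450.3 / 1,000,000 ≈ 10.833 tonnes (5 s.f.)

10.833 tonnes


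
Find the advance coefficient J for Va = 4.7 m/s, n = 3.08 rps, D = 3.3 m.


Formula: J = Va / (n * D)
Step 1 — n * D = 3.08 * 3.3 = 10.164
Step 2 — J = 4.7 / 10.164 ≈ 0.46242 (5 s.f.)

0.46242


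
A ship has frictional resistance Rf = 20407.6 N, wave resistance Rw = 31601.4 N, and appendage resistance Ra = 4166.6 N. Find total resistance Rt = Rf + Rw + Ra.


Formula: Rt = Rf + Rw + Ra
Substituting: Rt = 20407.6 + 31601.4 + 4166.6
Result: Rt = 56175.6 N

56175.6 N


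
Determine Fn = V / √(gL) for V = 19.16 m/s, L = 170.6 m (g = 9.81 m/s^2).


Formula: Fn = V / sqrt(g * L)
Step 1 — g * L = 9.81 * 170.6 = 1673.586
Step 2 — sqrt(g * L) = sqrt(1673.586) = 40.909485
Step 3 — Fn = 19.16 / 40.909485 ≈ 0.46835 (5 s.f.)

0.46835


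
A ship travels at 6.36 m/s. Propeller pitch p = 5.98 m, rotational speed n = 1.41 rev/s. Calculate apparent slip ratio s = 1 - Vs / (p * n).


Formula: s = 1 - Vs / (p * n)
Step 1 — p * n = 5.98 * 1.41 = 8.4318
Step 2 — Vs / (p*n) = 6.36 / 8.4318 = 0.754287 (6 d.p.)
Step 3 — s = 1 - 0.754287 = 0.245713

0.245713


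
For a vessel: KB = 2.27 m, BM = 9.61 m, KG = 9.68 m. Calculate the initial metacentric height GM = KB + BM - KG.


Formula: GM = KB + BM - KG
Step 1 — KM = KB + BM = 2.27 + 9.61 = 11.88 m
Step 2 — GM = KM - KG = 11.88 - 9.68 = 2.2 m

2.2 m


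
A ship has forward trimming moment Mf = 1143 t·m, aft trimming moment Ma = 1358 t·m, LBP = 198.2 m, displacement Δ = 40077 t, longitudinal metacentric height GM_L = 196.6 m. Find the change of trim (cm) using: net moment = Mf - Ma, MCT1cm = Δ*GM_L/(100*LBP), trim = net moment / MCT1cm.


Formula: net trimming moment = Mf - Ma; MCT1cm = Δ*GM_L/(100*LBP); trim = net moment / MCT1cm
Step 1 — net trimming moment = 1143 - 1358 = -215 t·m
Step 2 — MCT1cm = 40077 * 196.6 / (100 * 198.2) = 397.5347 t·m/cm
Step 3 — trim = -215 / 397.5347 ≈ -0.54083 cm (5 s.f.)

-0.54083 cm


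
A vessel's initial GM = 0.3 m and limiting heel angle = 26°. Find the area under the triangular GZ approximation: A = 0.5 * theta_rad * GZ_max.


Formula: GZ_max = GM * sin(theta); Area = 0.5 * theta_rad * GZ_max
Step 1 — GZ_max = 0.3 * sin(26°) = 0.3 * 0.438371 = 0.131511 m
Step 2 — theta_rad = 26 * pi/180 = 0.453786 rad
Step 3 — Area = 0.5 * 0.453786 * 0.131511 ≈ 0.029839 m·rad (5 s.f.)

0.029839 m·rad


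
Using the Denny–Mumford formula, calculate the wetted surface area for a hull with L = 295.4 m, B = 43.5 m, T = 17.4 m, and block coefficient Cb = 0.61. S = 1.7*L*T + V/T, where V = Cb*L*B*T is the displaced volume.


Formula: S = 1.7*L*T + V/T with V = Cb*L*B*T, i.e. S = L * (1.7*T + Cb*B)
Step 1 — 1.7*T = 1.7 * 17.4 = 29.58 m
Step 2 — Cb*B = 0.61 * 43.5 = 26.535 m
Step 3 — 1.7*T + Cb*B = 29.58 + 26.535 = 56.115 m
Step 4 — S = 295.4 * 56.115 ≈ 16576 m^2 (5 s.f.)

16576 m^2


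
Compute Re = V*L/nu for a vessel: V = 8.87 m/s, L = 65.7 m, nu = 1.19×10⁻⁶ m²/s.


Formula: Re = V * L / nu
Step 1 — V * L = 8.87 * 65.7 = 582.759 m^2/s
Step 2 — Re = 582.759 / 1.19e-6 = 4.90e+08

4.90e+08


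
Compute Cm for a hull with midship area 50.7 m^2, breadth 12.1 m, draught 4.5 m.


Formula: Cm = Am / (B * T)
Step 1 — B * T = 12.1 * 4.5 = 54.45 m^2
Step 2 — Cm = 50.7 / 54.45 ≈ 0.93113 (5 s.f.)

0.93113


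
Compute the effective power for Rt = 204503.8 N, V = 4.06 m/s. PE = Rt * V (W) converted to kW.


Formula: PE = Rt * V / 1000 (kW)
Step 1 — PE (W) = 204503.8 * 4.06 = 830285.428 W
Step 2 — PE (kW) = 830285.428 / 1000 ≈ 830.29 kW (5 s.f.)

830.29 kW


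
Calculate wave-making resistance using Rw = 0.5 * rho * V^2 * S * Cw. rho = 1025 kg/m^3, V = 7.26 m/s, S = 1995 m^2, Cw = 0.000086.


Formula: Rw = 0.5 * rho * V^2 * S * Cw
Step 1 — V^2 = 7.26^2 = 52.7076
Step 2 — 0.5 * rho * V^2 = 0.5 * 1025 * 52.7076 = 27012.645
Step 3 — Rw = 27012.645 * 1995 * 0.000086 ≈ 4634.6 N (5 s.f.)

4634.6 N


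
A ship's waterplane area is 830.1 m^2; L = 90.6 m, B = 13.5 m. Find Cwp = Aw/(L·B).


Formula: Cwp = Aw / (L * B)
Step 1 — L * B = 90.6 * 13.5 = 1223.1 m^2
Step 2 — Cwp = 830.1 / 1223.1 ≈ 0.67869 (5 s.f.)

0.67869


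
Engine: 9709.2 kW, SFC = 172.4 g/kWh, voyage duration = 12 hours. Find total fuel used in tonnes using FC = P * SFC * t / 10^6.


Formula: FC (tonnes) = P * SFC * t / 1,000,000
Step 1 — P * SFC * t = 9709.2 * 172.4 * 12 = 20086392.96 g
Step 2 — FC (tonnes) = 20086392.96 / 1,000,000 ≈ 20.086 tonnes (5 s.f.)

20.086 tonnes


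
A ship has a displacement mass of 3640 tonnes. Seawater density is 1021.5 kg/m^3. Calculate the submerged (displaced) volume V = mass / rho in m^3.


Formula: V = mass / rho
Step 1 — convert tonnes to kg: 3640 t * 1000 = 3640000 kg
Step 2 — V = 3640000 / 1021.5 ≈ 3563.4 m^3 (5 s.f.)

3563.4 m^3


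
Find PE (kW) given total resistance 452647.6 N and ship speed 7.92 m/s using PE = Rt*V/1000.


Formula: PE = Rt * V / 1000 (kW)
Step 1 — PE (W) = 452647.6 * 7.92 = 3584968.992 W
Step 2 — PE (kW) = 3584968.992 / 1000 ≈ 3585.0 kW (5 s.f.)

3585.0 kW


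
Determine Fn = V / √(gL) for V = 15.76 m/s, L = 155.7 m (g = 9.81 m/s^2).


Formula: Fn = V / sqrt(g * L)
Step 1 — g * L = 9.81 * 155.7 = 1527.417
Step 2 — sqrt(g * L) = sqrt(1527.417) = 39.082183
Step 3 — Fn = 15.76 / 39.082183 ≈ 0.40325 (5 s.f.)

0.40325


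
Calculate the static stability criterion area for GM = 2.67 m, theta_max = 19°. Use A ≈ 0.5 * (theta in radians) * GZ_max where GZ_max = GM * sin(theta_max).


Formula: GZ_max = GM * sin(theta); Area = 0.5 * theta_rad * GZ_max
Step 1 — GZ_max = 2.67 * sin(19°) = 2.67 * 0.325568 = 0.869267 m
Step 2 — theta_rad = 19 * pi/180 = 0.331613 rad
Step 3 — Area = 0.5 * 0.331613 * 0.869267 ≈ 0.14413 m·rad (5 s.f.)

0.14413 m·rad


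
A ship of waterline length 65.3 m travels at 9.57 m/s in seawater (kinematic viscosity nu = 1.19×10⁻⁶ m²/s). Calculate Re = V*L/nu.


Formula: Re = V * L / nu
Step 1 — V * L = 9.57 * 65.3 = 624.921 m^2/s
Step 2 — Re = 624.921 / 1.19e-6 = 5.25e+08

5.25e+08


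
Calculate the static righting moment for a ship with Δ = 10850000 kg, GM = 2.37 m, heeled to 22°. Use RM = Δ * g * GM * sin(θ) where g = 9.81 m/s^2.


Formula: GZ = GM * sin(theta); RM = disp * g * GZ
Step 1 — GZ = 2.37 * sin(22°) = 2.37 * 0.374607 = 0.887819 m
Step 2 — RM = 10850000 * 9.81 * 0.887819 ≈ 94498000 N·m (5 s.f.)

94498000 N·m


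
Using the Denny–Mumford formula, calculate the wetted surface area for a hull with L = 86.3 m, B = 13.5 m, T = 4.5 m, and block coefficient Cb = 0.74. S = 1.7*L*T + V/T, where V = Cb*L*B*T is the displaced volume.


Formula: S = 1.7*L*T + V/T with V = Cb*L*B*T, i.e. S = L * (1.7*T + Cb*B)
Step 1 — 1.7*T = 1.7 * 4.5 = 7.65 m
Step 2 — Cb*B = 0.74 * 13.5 = 9.99 m
Step 3 — 1.7*T + Cb*B = 7.65 + 9.99 = 17.64 m
Step 4 — S = 86.3 * 17.64 ≈ 1522.3 m^2 (5 s.f.)

1522.3 m^2


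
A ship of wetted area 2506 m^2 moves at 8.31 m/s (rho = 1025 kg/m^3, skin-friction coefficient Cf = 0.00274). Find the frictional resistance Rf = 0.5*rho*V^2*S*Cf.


Formula: Rf = 0.5 * rho * V^2 * S * Cf
Step 1 — V^2 = 8.31^2 = 69.0561
Step 2 — 0.5 * rho * V^2 = 0.5 * 1025 * 69.0561 = 35391.25125
Step 3 — Rf = 35391.25125 * 2506 * 0.00274 ≈ 243010 N (5 s.f.)

243010 N


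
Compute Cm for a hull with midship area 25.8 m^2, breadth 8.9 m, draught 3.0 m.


Formula: Cm = Am / (B * T)
Step 1 — B * T = 8.9 * 3.0 = 26.7 m^2
Step 2 — Cm = 25.8 / 26.7 ≈ 0.96629 (5 s.f.)

0.96629


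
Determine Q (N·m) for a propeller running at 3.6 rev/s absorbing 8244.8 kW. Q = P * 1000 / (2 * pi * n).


Formula: Q = P_W / (2 * pi * n)
Step 1 — P_W = 8244.8 kW * 1000 = 8244800.0 W
Step 2 — 2 * pi * n = 2 * pi * 3.6 = 22.619467
Step 3 — Q = 8244800.0 / 22.619467 ≈ 364500 N·m (5 s.f.)

364500 N·m


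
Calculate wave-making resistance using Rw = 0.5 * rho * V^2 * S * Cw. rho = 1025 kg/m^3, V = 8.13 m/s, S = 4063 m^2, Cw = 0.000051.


Formula: Rw = 0.5 * rho * V^2 * S * Cw
Step 1 — V^2 = 8.13^2 = 66.0969
Step 2 — 0.5 * rho * V^2 = 0.5 * 1025 * 66.0969 = 33874.66125
Step 3 — Rw = 33874.66125 * 4063 * 0.000051 ≈ 7019.3 N (5 s.f.)

7019.3 N


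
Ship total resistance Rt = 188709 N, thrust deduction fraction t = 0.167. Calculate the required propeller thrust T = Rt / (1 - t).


Formula: T = Rt / (1 - t)
Step 1 — (1 - t) = 1 - 0.167 = 0.833
Step 2 — T = 188709 / 0.833 ≈ 226540 N (5 s.f.)

226540 N


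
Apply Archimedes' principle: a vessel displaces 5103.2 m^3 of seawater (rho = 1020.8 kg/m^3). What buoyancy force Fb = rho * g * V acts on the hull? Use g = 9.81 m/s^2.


Formula: Fb = rho * g * V
Substituting: Fb = 1020.8 * 9.81 * 5103.2
Intermediate: 1020.8 * 9.81 = 10014.048
Result: Fb = 10014.048 * 5103.2 ≈ 51104000 N (5 s.f.)

51104000 N


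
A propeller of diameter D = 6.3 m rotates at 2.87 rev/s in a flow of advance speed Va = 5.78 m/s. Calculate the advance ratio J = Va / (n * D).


Formula: J = Va / (n * D)
Step 1 — n * D = 2.87 * 6.3 = 18.081
Step 2 — J = 5.78 / 18.081 ≈ 0.31967 (5 s.f.)

0.31967


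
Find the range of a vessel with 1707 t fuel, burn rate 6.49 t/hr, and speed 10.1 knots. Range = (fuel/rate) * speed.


Formula: endurance = fuel / rate; range = endurance * speed
Step 1 — endurance = 1707 / 6.49 = 263.02 hours
Step 2 — range = 263.02 * 10.1 ≈ 2656.5 nautical miles (5 s.f.)

2656.5 NM


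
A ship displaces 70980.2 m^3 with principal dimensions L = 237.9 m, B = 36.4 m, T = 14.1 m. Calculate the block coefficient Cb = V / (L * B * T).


Formula: Cb = V / (L * B * T)
Step 1 — L * B * T = 237.9 * 36.4 * 14.1 = 122099.796 m^3
Step 2 — Cb = 70980.2 / 122099.796 ≈ 0.58133 (5 s.f.)

0.58133


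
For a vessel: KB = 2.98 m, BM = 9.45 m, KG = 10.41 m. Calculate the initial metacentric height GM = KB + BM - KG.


Formula: GM = KB + BM - KG
Step 1 — KM = KB + BM = 2.98 + 9.45 = 12.43 m
Step 2 — GM = KM - KG = 12.43 - 10.41 = 2.02 m

2.02 m


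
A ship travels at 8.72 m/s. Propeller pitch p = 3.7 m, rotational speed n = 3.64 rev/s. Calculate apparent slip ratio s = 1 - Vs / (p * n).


Formula: s = 1 - Vs / (p * n)
Step 1 — p * n = 3.7 * 3.64 = 13.468
Step 2 — Vs / (p*n) = 8.72 / 13.468 = 0.647461 (6 d.p.)
Step 3 — s = 1 - 0.647461 = 0.352539

0.352539


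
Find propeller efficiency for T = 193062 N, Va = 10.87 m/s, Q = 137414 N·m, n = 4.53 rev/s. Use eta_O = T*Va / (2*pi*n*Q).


Formula: eta = T * Va / (2 * pi * n * Q)
Step 1 — numerator = T * Va = 193062 * 10.87 = 2098583.94
Step 2 — 2 * pi * n = 2 * pi * 4.53 = 28.462829
Step 3 — denominator = 28.462829 * 137414 = 3911191.18
Step 4 — eta = 2098583.94 / 3911191.18 ≈ 0.53656 (5 s.f.)

0.53656


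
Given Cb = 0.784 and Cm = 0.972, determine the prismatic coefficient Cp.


Formula: Cp = Cb / Cm
Substituting: Cp = 0.784 / 0.972
Result: Cp ≈ 0.80658 (5 s.f.)

0.80658


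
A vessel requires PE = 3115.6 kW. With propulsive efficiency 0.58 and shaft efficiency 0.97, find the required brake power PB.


Formula: PB = PE / (eta_D * eta_S)
Step 1 — combined efficiency = eta_D * eta_S = 0.58 * 0.97 = 0.5626
Step 2 — PB = 3115.6 / 0.5626 ≈ 5537.9 kW (5 s.f.)

5537.9 kW


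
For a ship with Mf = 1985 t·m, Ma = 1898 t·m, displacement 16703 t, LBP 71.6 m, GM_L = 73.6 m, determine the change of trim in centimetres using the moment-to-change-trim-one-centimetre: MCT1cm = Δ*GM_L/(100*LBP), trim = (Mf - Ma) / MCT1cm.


Formula: net trimming moment = Mf - Ma; MCT1cm = Δ*GM_L/(100*LBP); trim = net moment / MCT1cm
Step 1 — net trimming moment = 1985 - 1898 = 87 t·m
Step 2 — MCT1cm = 16703 * 73.6 / (100 * 71.6) = 171.6956 t·m/cm
Step 3 — trim = 87 / 171.6956 ≈ 0.50671 cm (5 s.f.)

0.50671 cm


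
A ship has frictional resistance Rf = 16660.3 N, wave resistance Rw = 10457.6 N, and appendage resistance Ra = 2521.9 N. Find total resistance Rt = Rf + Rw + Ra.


Formula: Rt = Rf + Rw + Ra
Substituting: Rt = 16660.3 + 10457.6 + 2521.9
Result: Rt = 29639.8 N

29639.8 N


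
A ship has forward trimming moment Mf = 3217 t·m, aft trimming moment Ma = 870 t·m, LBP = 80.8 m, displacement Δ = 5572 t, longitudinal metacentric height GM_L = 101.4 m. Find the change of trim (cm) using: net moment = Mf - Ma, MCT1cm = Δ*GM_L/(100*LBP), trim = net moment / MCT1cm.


Formula: net trimming moment = Mf - Ma; MCT1cm = Δ*GM_L/(100*LBP); trim = net moment / MCT1cm
Step 1 — net trimming moment = 3217 - 870 = 2347 t·m
Step 2 — MCT1cm = 5572 * 101.4 / (100 * 80.8) = 69.9258 t·m/cm
Step 3 — trim = 2347 / 69.9258 ≈ 33.564 cm (5 s.f.)

33.564 cm


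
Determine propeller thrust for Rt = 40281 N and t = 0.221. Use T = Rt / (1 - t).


Formula: T = Rt / (1 - t)
Step 1 — (1 - t) = 1 - 0.221 = 0.779
Step 2 — T = 40281 / 0.779 ≈ 51709 N (5 s.f.)

51709 N


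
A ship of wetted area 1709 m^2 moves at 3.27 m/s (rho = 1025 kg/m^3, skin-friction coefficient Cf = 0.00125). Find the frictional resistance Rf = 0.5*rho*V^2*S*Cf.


Formula: Rf = 0.5 * rho * V^2 * S * Cf
Step 1 — V^2 = 3.27^2 = 10.6929
Step 2 — 0.5 * rho * V^2 = 0.5 * 1025 * 10.6929 = 5480.11125
Step 3 — Rf = 5480.11125 * 1709 * 0.00125 ≈ 11707 N (5 s.f.)

11707 N


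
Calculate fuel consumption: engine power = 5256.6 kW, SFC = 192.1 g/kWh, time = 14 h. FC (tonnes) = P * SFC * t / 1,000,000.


Formula: FC (tonnes) = P * SFC * t / 1,000,000
Step 1 — P * SFC * t = 5256.6 * 192.1 * 14 = 14137100.04 g
Step 2 — FC (tonnes) = 14137100.04 / 1,000,000 ≈ 14.137 tonnes (5 s.f.)

14.137 tonnes


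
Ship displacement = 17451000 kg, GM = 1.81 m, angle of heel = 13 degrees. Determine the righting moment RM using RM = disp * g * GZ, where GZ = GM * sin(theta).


Formula: GZ = GM * sin(theta); RM = disp * g * GZ
Step 1 — GZ = 1.81 * sin(13°) = 1.81 * 0.224951 = 0.407161 m
Step 2 — RM = 17451000 * 9.81 * 0.407161 ≈ 69704000 N·m (5 s.f.)

69704000 N·m


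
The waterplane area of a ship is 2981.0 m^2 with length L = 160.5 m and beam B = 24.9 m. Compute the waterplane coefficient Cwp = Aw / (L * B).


Formula: Cwp = Aw / (L * B)
Step 1 — L * B = 160.5 * 24.9 = 3996.45 m^2
Step 2 — Cwp = 2981.0 / 3996.45 ≈ 0.74591 (5 s.f.)

0.74591


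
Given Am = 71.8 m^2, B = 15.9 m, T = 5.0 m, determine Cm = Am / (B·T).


Formula: Cm = Am / (B * T)
Step 1 — B * T = 15.9 * 5.0 = 79.5 m^2
Step 2 — Cm = 71.8 / 79.5 ≈ 0.90314 (5 s.f.)

0.90314


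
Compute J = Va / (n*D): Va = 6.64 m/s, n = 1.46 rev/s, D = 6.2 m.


Formula: J = Va / (n * D)
Step 1 — n * D = 1.46 * 6.2 = 9.052
Step 2 — J = 6.64 / 9.052 ≈ 0.73354 (5 s.f.)

0.73354
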